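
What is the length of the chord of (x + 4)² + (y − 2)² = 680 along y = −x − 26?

From the line, y = −x − 26. Substituting:
2x² + 64x + 120 = 0  ⟹  x² + 32x + 60 = 0
x = −2 or x = −30, giving (−2, −24) and (−30, 4).
Chord length = distance between (−2, −24) and (−30, 4) = √1568 = 28√2.

28√2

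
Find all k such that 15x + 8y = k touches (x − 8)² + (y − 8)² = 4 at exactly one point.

The line touches the circle iff its distance from (8, 8) is 2:
|15·8 + 8·8 − k| / √289 = 2
|k − (184)| = 2·17, so k = 218 or k = 150.

k = 150 or k = 218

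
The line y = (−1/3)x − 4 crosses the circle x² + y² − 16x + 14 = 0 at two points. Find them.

Express y = (−12 − x)/3 and substitute into the circle:
10x² − 120x + 270 = 0  ⟹  x² − 12x + 27 = 0
x = 9 or x = 3, giving (9, −7) and (3, −5).

(3, −5) and (9, −7)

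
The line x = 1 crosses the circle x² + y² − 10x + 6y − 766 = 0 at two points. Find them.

The line gives x = 1. Substituting into the circle:
y² + 6y − 775 = 0
y = 25 or y = −31, giving (1, 25) and (1, −31).

(1, −31) and (1, 25)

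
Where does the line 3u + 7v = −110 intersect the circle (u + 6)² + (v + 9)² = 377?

(−25, −5) and (10, −20)

Express v = (−110 − 3u)/7 and substitute into the circle:
58u² + 870u − 14500 = 0  ⟹  u² + 15u − 250 = 0
u = 10 or u = −25, giving (10, −20) and (−25, −5).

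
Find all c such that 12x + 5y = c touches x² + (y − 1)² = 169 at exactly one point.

Tangency holds when the distance from the centre (0, 1) to the line equals the radius 13:
|12·0 + 5·1 − c| / √169 = 13
|c − (5)| = 13·13, so c = 174 or c = −164.

c = −164 or c = 174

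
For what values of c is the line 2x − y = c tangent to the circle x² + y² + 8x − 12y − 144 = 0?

c = −14 ± 14√5

For a tangent, require d(centre, line) = r = 14.
|2·(−4) − 1·6 − c| / √5 = 14
|c − (−14)| = 14√5.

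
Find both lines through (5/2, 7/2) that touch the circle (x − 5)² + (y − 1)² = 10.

x − 3y = −8 and 3x − y = 4

Write the tangent as mx − y + (7/2 − m·(5/2)) = 0 and set its distance from the centre to √10:
(5/2m − (−5/2))² = 10(m² + 1)
3m² − 10m + 3 = 0, so m = 1/3 or m = 3.
Through (5/2, 7/2) these give x − 3y = −8 and 3x − y = 4.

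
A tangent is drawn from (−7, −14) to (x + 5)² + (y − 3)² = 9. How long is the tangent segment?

Centre (−5, 3), r² = 9. |PO|² = (−2)² + (−17)² = 293.
The tangent meets the radius at right angles, so tangent² = |PO|² − r² = 293 − 9 = 284.

2√71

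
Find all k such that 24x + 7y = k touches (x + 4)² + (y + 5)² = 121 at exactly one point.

The line touches the circle iff its distance from (−4, −5) is 11:
|24·(−4) + 7·(−5) − k| / √625 = 11
|k − (−131)| = 11·25, so k = 144 or k = −406.

k = −406 or k = 144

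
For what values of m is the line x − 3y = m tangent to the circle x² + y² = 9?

For a tangent, require d(centre, line) = r = 3.
|1·0 − 3·0 − m| / √10 = 3
|m| = 3√10.

m = ±3√10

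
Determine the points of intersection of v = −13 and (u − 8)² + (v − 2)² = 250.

(3, −13) and (13, −13)

From the line, v = −13. Substituting:
u² − 16u + 39 = 0
u = 13 or u = 3, giving (13, −13) and (3, −13).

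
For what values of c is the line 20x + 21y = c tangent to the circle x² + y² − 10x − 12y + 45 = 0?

c = 110 or c = 342

Tangency holds when the distance from the centre (5, 6) to the line equals the radius 4:
|20·5 + 21·6 − c| / √841 = 4
|c − (226)| = 4·29, so c = 342 or c = 110.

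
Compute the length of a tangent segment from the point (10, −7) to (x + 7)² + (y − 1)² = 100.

√253

The centre is (−7, 1) and r = 10. The square of the distance from P to the centre is 289 + 64 = 353.
By the tangent–radius right angle, tangent length = √(|PO|² − r²) = √253.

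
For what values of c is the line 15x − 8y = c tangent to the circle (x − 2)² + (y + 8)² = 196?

c = −144 or c = 332

For a tangent, require d(centre, line) = r = 14.
|15·2 − 8·(−8) − c| / √289 = 14
|c − (94)| = 14·17, so c = 332 or c = −144.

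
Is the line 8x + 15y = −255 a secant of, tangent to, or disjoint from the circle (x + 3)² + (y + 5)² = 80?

Centre (−3, −5), r² = 80. Distance² from centre to line = (156)²/289 = 24336/289.
Since d² > r², the line lies outside the circle.

disjoint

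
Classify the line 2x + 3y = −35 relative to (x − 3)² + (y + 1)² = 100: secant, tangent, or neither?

Substituting the line into the circle gives 13x² + 74x + 205 = 0.
Discriminant = (74)² − 4·13·(205) = −5184 < 0.
No real roots: the line does not meet the circle.

neither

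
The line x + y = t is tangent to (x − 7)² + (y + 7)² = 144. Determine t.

Tangency holds when the distance from the centre (7, −7) to the line equals the radius 12:
|1·7 + 1·(−7) − t| / √2 = 12
|t| = 12√2.

t = ±12√2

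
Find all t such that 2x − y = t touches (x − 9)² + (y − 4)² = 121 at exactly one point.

Tangency holds when the distance from the centre (9, 4) to the line equals the radius 11:
|2·9 − 1·4 − t| / √5 = 11
|t − (14)| = 11√5.

t = 14 ± 11√5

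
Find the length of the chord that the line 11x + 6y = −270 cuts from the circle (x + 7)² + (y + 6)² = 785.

The distance from (−7, −6) to the line is 157/√157, and r² = 785.
Half the chord is √(r² − d²) = √(628), so the full chord is 4√157.

4√157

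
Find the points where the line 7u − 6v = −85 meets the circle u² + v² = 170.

From the line, v = (85 + 7u)/6. Substituting:
85u² + 1190u + 1105 = 0  ⟹  u² + 14u + 13 = 0
u = −1 or u = −13, giving (−1, 13) and (−13, −1).

(−13, −1) and (−1, 13)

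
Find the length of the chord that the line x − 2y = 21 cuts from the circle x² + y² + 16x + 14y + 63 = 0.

Substitute y = (−21 + x)/2:
5x² + 50x + 105 = 0  ⟹  x² + 10x + 21 = 0
x = −3 or x = −7, giving (−3, −12) and (−7, −14).
Chord length = distance between (−3, −12) and (−7, −14) = √20 = 2√5.

2√5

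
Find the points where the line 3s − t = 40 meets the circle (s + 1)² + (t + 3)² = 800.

(3, −31) and (19, 17)

Express t = 3s − 40 and substitute into the circle:
10s² − 220s + 570 = 0  ⟹  s² − 22s + 57 = 0
s = 19 or s = 3, giving (19, 17) and (3, −31).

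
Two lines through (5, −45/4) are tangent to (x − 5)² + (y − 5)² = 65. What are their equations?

Write the tangent as mx − y + (−45/4 − m·(5)) = 0 and set its distance from the centre to √65:
(0m − (65/4))² = 65(m² + 1)
16m² − 49 = 0, so m = −7/4 or m = 7/4.
With m = −7/4: 7x + 4y = −10. With m = 7/4: 7x − 4y = 80.

7x + 4y = −10 and 7x − 4y = 80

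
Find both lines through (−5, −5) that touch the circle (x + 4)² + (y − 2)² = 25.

3x − 4y = 5 and 4x + 3y = −35

Let a tangent through (−5, −5) have slope m. Its distance from (−4, 2) must equal 5:
[m·(1) − (7)]² = 25(m² + 1)
12m² + 7m − 12 = 0, so m = 3/4 or m = −4/3.
Through (−5, −5) these give 3x − 4y = 5 and 4x + 3y = −35.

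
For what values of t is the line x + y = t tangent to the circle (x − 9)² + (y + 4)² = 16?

t = 5 ± 4√2

For a tangent, require d(centre, line) = r = 4.
|1·9 + 1·(−4) − t| / √2 = 4
|t − (5)| = 4√2.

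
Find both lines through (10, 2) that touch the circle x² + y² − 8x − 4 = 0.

x + 2y = 14 and 2x − y = 18

Write the tangent as mx − y + (2 − m·(10)) = 0 and set its distance from the centre to 2√5:
[m·(−6) − (−2)]² = 20(m² + 1)
2m² − 3m − 2 = 0, so m = −1/2 or m = 2.
With m = −1/2: x + 2y = 14. With m = 2: 2x − y = 18.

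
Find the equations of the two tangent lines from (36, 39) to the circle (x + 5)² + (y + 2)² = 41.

A line y − (39) = m(x − (36)) is tangent when its distance from (−5, −2) is √41:
[m·(−41) − (−41)]² = 41(m² + 1)
20m² − 41m + 20 = 0, so m = 4/5 or m = 5/4.
With m = 4/5: 4x − 5y = −51. With m = 5/4: 5x − 4y = 24.

4x − 5y = −51 and 5x − 4y = 24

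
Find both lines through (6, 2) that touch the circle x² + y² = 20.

Let a tangent through (6, 2) have slope m. Its distance from (0, 0) must equal 2√5:
(−6m − (−2))² = 20(m² + 1)
2m² − 3m − 2 = 0, so m = 2 or m = −1/2.
Through (6, 2) these give 2x − y = 10 and x + 2y = 10.

2x − y = 10 and x + 2y = 10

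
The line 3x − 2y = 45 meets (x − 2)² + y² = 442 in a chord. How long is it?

10√13

Centre (2, 0), r² = 442. Perpendicular distance d from centre to line = |−39| / √13 = 39/√13.
Chord = 2√(r² − d²) = 2·√(325) = 10√13.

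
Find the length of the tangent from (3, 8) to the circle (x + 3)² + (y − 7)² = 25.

The centre is (−3, 7) and r = 5. The square of the distance from P to the centre is 36 + 1 = 37.
By the tangent–radius right angle, tangent length = √(|PO|² − r²) = √12 = 2√3.

2√3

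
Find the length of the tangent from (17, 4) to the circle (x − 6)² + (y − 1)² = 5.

With centre O = (6, 1), |OP|² = 130 and r² = 5.
The tangent meets the radius at right angles, so tangent² = |PO|² − r² = 130 − 5 = 125.

5√5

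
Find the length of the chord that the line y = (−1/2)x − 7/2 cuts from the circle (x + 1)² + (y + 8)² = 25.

2√5

Express y = (−7 − x)/2 and substitute into the circle:
5x² − 10x − 15 = 0  ⟹  x² − 2x − 3 = 0
x = 3 or x = −1, giving (3, −5) and (−1, −3).
Chord length = distance between (3, −5) and (−1, −3) = √20 = 2√5.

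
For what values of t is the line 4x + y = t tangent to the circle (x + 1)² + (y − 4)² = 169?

Tangency holds when the distance from the centre (−1, 4) to the line equals the radius 13:
|4·(−1) + 1·4 − t| / √17 = 13
|t| = 13√17.

t = ±13√17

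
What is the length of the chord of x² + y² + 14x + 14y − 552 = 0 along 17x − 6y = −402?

The distance from (−7, −7) to the line is 325/√325, and r² = 650.
Half the chord is √(r² − d²) = √(325), so the full chord is 10√13.

10√13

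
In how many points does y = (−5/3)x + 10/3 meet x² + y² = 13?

2

Centre (0, 0), r² = 13. Distance² from centre to line = (−10)²/34 = 50/17.
Since d² < r², the line cuts the circle twice.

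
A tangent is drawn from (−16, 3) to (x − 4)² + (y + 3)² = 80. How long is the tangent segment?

2√89

With centre O = (4, −3), |OP|² = 436 and r² = 80.
By the tangent–radius right angle, tangent length = √(|PO|² − r²) = √356 = 2√89.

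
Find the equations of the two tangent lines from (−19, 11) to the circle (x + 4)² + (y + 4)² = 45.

2x + y = −27 and x + 2y = 3

A line y − (11) = m(x − (−19)) is tangent when its distance from (−4, −4) is 3√5:
(15m − (−15))² = 45(m² + 1)
2m² + 5m + 2 = 0, so m = −2 or m = −1/2.
Through (−19, 11) these give 2x + y = −27 and x + 2y = 3.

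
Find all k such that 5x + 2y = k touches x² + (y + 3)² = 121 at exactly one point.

Tangency holds when the distance from the centre (0, −3) to the line equals the radius 11:
|5·0 + 2·(−3) − k| / √29 = 11
|k − (−6)| = 11√29.

k = −6 ± 11√29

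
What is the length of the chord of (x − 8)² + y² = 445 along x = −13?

4

The line gives x = −13. Substituting into the circle:
y² − 4 = 0
y = 2 or y = −2, giving (−13, 2) and (−13, −2).
Chord length = distance between (−13, 2) and (−13, −2) = √16 = 4.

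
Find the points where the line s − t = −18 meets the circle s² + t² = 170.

(−11, 7) and (−7, 11)

Express t = s + 18 and substitute into the circle:
2s² + 36s + 154 = 0  ⟹  s² + 18s + 77 = 0
s = −7 or s = −11, giving (−7, 11) and (−11, 7).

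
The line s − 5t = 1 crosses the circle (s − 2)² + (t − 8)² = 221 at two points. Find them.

(−9, −2) and (16, 3)

Express t = (−1 + s)/5 and substitute into the circle:
26s² − 182s − 3744 = 0  ⟹  s² − 7s − 144 = 0
s = 16 or s = −9, giving (16, 3) and (−9, −2).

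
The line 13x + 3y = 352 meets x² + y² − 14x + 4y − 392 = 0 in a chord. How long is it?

√178

Centre (7, −2), r² = 445. Perpendicular distance d from centre to line = |−267| / √178 = 267/√178.
Half the chord is √(r² − d²) = √(89/2), so the full chord is √178.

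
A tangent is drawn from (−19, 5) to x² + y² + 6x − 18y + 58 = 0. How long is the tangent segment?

4√15

With centre O = (−3, 9), |OP|² = 272 and r² = 32.
Power of the point: PT² = |PO|² − r² = 240, so PT = 4√15.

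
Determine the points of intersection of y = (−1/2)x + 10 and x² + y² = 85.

Substitute y = (20 − x)/2:
5x² − 40x + 60 = 0  ⟹  x² − 8x + 12 = 0
x = 6 or x = 2, giving (6, 7) and (2, 9).

(2, 9) and (6, 7)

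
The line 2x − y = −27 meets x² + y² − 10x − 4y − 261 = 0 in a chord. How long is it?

6√5

Centre (5, 2), r² = 290. Perpendicular distance d from centre to line = |35| / √5 = 35/√5.
Chord = 2√(r² − d²) = 2·√(45) = 6√5.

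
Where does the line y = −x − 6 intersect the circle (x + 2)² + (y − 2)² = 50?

Substitute y = −x − 6:
2x² + 20x + 18 = 0  ⟹  x² + 10x + 9 = 0
x = −1 or x = −9, giving (−1, −5) and (−9, 3).

(−9, 3) and (−1, −5)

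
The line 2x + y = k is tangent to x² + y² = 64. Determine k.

For a tangent, require d(centre, line) = r = 8.
|2·0 + 1·0 − k| / √5 = 8
|k| = 8√5.

k = ±8√5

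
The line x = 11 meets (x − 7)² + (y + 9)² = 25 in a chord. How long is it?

6

The line gives x = 11. Substituting into the circle:
y² + 18y + 72 = 0
y = −6 or y = −12, giving (11, −6) and (11, −12).
|(11, −6) − (11, −12)| = √((0)² + (6)²) = 6.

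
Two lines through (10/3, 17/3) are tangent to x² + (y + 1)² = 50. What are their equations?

Let a tangent through (10/3, 17/3) have slope m. Its distance from (0, −1) must equal 5√2:
[m·(−10/3) − (−20/3)]² = 50(m² + 1)
7m² + 8m + 1 = 0, so m = −1/7 or m = −1.
Through (10/3, 17/3) these give x + 7y = 43 and x + y = 9.

x + 7y = 43 and x + y = 9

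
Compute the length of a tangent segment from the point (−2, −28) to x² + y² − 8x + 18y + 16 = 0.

The centre is (4, −9) and r = 9. The square of the distance from P to the centre is 36 + 361 = 397.
Power of the point: PT² = |PO|² − r² = 316, so PT = 2√79.

2√79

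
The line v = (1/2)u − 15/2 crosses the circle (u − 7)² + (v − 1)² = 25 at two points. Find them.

(7, −4) and (11, −2)

From the line, v = (−15 + u)/2. Substituting:
5u² − 90u + 385 = 0  ⟹  u² − 18u + 77 = 0
u = 11 or u = 7, giving (11, −2) and (7, −4).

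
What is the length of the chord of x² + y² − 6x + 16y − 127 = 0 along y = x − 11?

Substitute y = x − 11:
2x² − 12x − 182 = 0  ⟹  x² − 6x − 91 = 0
x = 13 or x = −7, giving (13, 2) and (−7, −18).
|(13, 2) − (−7, −18)| = √((20)² + (20)²) = 20√2.

20√2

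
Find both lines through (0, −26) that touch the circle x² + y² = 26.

5x − y = 26 and 5x + y = −26

Write the tangent as mx − y + (−26 − m·(0)) = 0 and set its distance from the centre to √26:
[m·(0) − (26)]² = 26(m² + 1)
m² − 25 = 0, so m = 5 or m = −5.
Through (0, −26) these give 5x − y = 26 and 5x + y = −26.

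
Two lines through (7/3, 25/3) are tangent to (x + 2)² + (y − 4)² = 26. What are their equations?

Let a tangent through (7/3, 25/3) have slope m. Its distance from (−2, 4) must equal √26:
(−13/3m − (−13/3))² = 26(m² + 1)
5m² + 26m + 5 = 0, so m = −5 or m = −1/5.
Through (7/3, 25/3) these give 5x + y = 20 and x + 5y = 44.

5x + y = 20 and x + 5y = 44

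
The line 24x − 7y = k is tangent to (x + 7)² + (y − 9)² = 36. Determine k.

The line touches the circle iff its distance from (−7, 9) is 6:
|24·(−7) − 7·9 − k| / √625 = 6
|k − (−231)| = 6·25, so k = −81 or k = −381.

k = −381 or k = −81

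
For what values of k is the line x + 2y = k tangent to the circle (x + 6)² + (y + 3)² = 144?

For a tangent, require d(centre, line) = r = 12.
|1·(−6) + 2·(−3) − k| / √5 = 12
|k − (−12)| = 12√5.

k = −12 ± 12√5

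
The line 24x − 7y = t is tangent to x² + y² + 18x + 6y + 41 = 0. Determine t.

t = −370 or t = −20

Tangency holds when the distance from the centre (−9, −3) to the line equals the radius 7:
|24·(−9) − 7·(−3) − t| / √625 = 7
|t − (−195)| = 7·25, so t = −20 or t = −370.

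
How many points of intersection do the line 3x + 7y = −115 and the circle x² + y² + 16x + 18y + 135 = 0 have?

0

d² = (3·(−8) + 7·(−9) − (−115))²/58 = 392/29; r² = 10.
Since d² > r², the line lies outside the circle.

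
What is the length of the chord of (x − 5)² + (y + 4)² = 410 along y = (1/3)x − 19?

From the line, y = (−57 + x)/3. Substituting:
10x² − 180x − 1440 = 0  ⟹  x² − 18x − 144 = 0
x = 24 or x = −6, giving (24, −11) and (−6, −21).
Chord length = distance between (24, −11) and (−6, −21) = √1000 = 10√10.

10√10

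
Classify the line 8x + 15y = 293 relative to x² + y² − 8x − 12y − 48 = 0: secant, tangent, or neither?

Centre (4, 6), r² = 100. Distance² from centre to line = (−171)²/289 = 29241/289.
Since d² > r², the line lies outside the circle.

neither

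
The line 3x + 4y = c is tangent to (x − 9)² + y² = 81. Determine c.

c = −18 or c = 72

For a tangent, require d(centre, line) = r = 9.
|3·9 + 4·0 − c| / √25 = 9
|c − (27)| = 9·5, so c = 72 or c = −18.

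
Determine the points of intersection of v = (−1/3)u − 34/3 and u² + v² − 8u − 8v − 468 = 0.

From the line, v = (−34 − u)/3. Substituting:
10u² + 20u − 2240 = 0  ⟹  u² + 2u − 224 = 0
u = 14 or u = −16, giving (14, −16) and (−16, −6).

(−16, −6) and (14, −16)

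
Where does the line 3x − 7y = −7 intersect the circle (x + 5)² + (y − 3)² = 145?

(−14, −5) and (7, 4)

From the line, y = (7 + 3x)/7. Substituting:
58x² + 406x − 5684 = 0  ⟹  x² + 7x − 98 = 0
x = 7 or x = −14, giving (7, 4) and (−14, −5).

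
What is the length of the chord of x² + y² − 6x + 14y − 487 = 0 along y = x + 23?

√2

The distance from (3, −7) to the line is 33/√2, and r² = 545.
Chord = 2√(r² − d²) = 2·√(1/2) = √2.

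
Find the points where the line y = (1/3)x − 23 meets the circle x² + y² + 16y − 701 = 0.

(−18, −29) and (27, −14)

Express y = (−69 + x)/3 and substitute into the circle:
10x² − 90x − 4860 = 0  ⟹  x² − 9x − 486 = 0
x = 27 or x = −18, giving (27, −14) and (−18, −29).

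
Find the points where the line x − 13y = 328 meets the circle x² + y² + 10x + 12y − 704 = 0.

(−23, −27) and (16, −24)

From the line, y = (−328 + x)/13. Substituting:
170x² + 1190x − 62560 = 0  ⟹  x² + 7x − 368 = 0
x = 16 or x = −23, giving (16, −24) and (−23, −27).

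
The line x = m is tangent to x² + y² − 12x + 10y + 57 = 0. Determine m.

m = 4 or m = 8

For a tangent, require d(centre, line) = r = 2.
|1·6 + 0·(−5) − m| / √1 = 2
|m − (6)| = 2, so m = 8 or m = 4.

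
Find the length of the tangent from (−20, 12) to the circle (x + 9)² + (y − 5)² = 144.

√26

Centre (−9, 5), r² = 144. |PO|² = (−11)² + (7)² = 170.
Power of the point: PT² = |PO|² − r² = 26, so PT = √26.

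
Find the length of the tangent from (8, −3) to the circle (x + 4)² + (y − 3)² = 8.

The centre is (−4, 3) and r = 2√2. The square of the distance from P to the centre is 144 + 36 = 180.
The tangent meets the radius at right angles, so tangent² = |PO|² − r² = 180 − 8 = 172.

2√43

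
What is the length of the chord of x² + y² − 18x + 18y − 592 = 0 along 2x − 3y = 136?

6√13

Centre (9, −9), r² = 754. Perpendicular distance d from centre to line = |−91| / √13 = 91/√13.
Half the chord is √(r² − d²) = √(117), so the full chord is 6√13.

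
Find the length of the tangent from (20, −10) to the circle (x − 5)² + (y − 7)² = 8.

With centre O = (5, 7), |OP|² = 514 and r² = 8.
The tangent meets the radius at right angles, so tangent² = |PO|² − r² = 514 − 8 = 506.

√506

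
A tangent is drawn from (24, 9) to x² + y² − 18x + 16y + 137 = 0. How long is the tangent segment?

The centre is (9, −8) and r = 2√2. The square of the distance from P to the centre is 225 + 289 = 514.
By the tangent–radius right angle, tangent length = √(|PO|² − r²) = √506.

√506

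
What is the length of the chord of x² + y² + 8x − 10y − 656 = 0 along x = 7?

The distance from (−4, 5) to the line is 11, and r² = 697.
Half the chord is √(r² − d²) = √(576), so the full chord is 48.

48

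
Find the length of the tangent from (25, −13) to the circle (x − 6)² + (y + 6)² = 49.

The centre is (6, −6) and r = 7. The square of the distance from P to the centre is 361 + 49 = 410.
By the tangent–radius right angle, tangent length = √(|PO|² − r²) = √361 = 19.

19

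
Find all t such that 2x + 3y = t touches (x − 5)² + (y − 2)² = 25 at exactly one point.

For a tangent, require d(centre, line) = r = 5.
|2·5 + 3·2 − t| / √13 = 5
|t − (16)| = 5√13.

t = 16 ± 5√13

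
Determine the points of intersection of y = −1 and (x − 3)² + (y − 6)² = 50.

(2, −1) and (4, −1)

Substitute y = −1:
x² − 6x + 8 = 0
x = 4 or x = 2, giving (4, −1) and (2, −1).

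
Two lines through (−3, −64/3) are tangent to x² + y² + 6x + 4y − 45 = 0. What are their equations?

Let a tangent through (−3, −64/3) have slope m. Its distance from (−3, −2) must equal √58:
(0m − (58/3))² = 58(m² + 1)
9m² − 49 = 0, so m = 7/3 or m = −7/3.
With m = 7/3: 7x − 3y = 43. With m = −7/3: 7x + 3y = −85.

7x − 3y = 43 and 7x + 3y = −85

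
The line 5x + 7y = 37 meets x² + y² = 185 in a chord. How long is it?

3√74

Express y = (37 − 5x)/7 and substitute into the circle:
74x² − 370x − 7696 = 0  ⟹  x² − 5x − 104 = 0
x = 13 or x = −8, giving (13, −4) and (−8, 11).
Chord length = distance between (13, −4) and (−8, 11) = √666 = 3√74.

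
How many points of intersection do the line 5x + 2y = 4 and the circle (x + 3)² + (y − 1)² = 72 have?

Substituting the line into the circle gives 29x² + 4x − 248 = 0.
Δ = 16 − (−28768) = 28784.
Two real roots: the line is a secant.

2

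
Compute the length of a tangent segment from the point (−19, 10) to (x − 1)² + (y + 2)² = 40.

6√14

With centre O = (1, −2), |OP|² = 544 and r² = 40.
The tangent meets the radius at right angles, so tangent² = |PO|² − r² = 544 − 40 = 504.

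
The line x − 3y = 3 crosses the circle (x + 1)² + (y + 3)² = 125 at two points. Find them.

Substitute y = (−3 + x)/3:
10x² + 30x − 1080 = 0  ⟹  x² + 3x − 108 = 0
x = 9 or x = −12, giving (9, 2) and (−12, −5).

(−12, −5) and (9, 2)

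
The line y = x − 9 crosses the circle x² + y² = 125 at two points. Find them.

(−2, −11) and (11, 2)

Express y = x − 9 and substitute into the circle:
2x² − 18x − 44 = 0  ⟹  x² − 9x − 22 = 0
x = 11 or x = −2, giving (11, 2) and (−2, −11).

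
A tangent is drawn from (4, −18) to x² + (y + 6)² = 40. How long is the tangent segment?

Centre (0, −6), r² = 40. |PO|² = (4)² + (−12)² = 160.
By the tangent–radius right angle, tangent length = √(|PO|² − r²) = √120 = 2√30.

2√30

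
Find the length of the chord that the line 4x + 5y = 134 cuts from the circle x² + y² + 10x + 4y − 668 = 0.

2√41

Substitute y = (134 − 4x)/5:
41x² − 902x + 3936 = 0  ⟹  x² − 22x + 96 = 0
x = 16 or x = 6, giving (16, 14) and (6, 22).
Chord length = distance between (16, 14) and (6, 22) = √164 = 2√41.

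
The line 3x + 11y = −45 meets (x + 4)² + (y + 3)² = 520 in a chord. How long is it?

Centre (−4, −3), r² = 520. Perpendicular distance d from centre to line = |0| / √130 = 0/√130.
Chord = 2√(r² − d²) = 2·√(520) = 4√130.

4√130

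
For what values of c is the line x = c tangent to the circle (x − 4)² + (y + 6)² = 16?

For a tangent, require d(centre, line) = r = 4.
|1·4 + 0·(−6) − c| / √1 = 4
|c − (4)| = 4, so c = 8 or c = 0.

c = 0 or c = 8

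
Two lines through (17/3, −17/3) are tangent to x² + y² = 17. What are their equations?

A line y − (−17/3) = m(x − (17/3)) is tangent when its distance from (0, 0) is √17:
[m·(−17/3) − (17/3)]² = 17(m² + 1)
4m² + 17m + 4 = 0, so m = −4 or m = −1/4.
Through (17/3, −17/3) these give 4x + y = 17 and x + 4y = −17.

4x + y = 17 and x + 4y = −17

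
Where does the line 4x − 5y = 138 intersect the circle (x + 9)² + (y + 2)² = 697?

(2, −26) and (12, −18)

From the line, y = (−138 + 4x)/5. Substituting:
41x² − 574x + 984 = 0  ⟹  x² − 14x + 24 = 0
x = 12 or x = 2, giving (12, −18) and (2, −26).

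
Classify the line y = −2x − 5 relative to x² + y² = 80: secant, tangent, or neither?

Centre (0, 0), r² = 80. Distance² from centre to line = (5)²/5 = 5.
Since d² < r², the line cuts the circle twice.

secant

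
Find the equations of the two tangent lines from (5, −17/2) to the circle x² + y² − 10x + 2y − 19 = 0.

Let a tangent through (5, −17/2) have slope m. Its distance from (5, −1) must equal 3√5:
(0m − (15/2))² = 45(m² + 1)
4m² − 1 = 0, so m = 1/2 or m = −1/2.
With m = 1/2: x − 2y = 22. With m = −1/2: x + 2y = −12.

x − 2y = 22 and x + 2y = −12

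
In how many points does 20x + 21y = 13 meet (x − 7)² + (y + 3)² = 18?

2

Substituting the line into the circle gives 841x² − 9214x + 19447 = 0.
Δ = 84897796 − 65419708 = 19478088.
Two real roots: the line is a secant.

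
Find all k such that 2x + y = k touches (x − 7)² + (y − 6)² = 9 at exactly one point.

The line touches the circle iff its distance from (7, 6) is 3:
|2·7 + 1·6 − k| / √5 = 3
|k − (20)| = 3√5.

k = 20 ± 3√5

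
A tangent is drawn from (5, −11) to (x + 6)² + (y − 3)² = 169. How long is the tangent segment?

2√37

Centre (−6, 3), r² = 169. |PO|² = (11)² + (−14)² = 317.
Power of the point: PT² = |PO|² − r² = 148, so PT = 2√37.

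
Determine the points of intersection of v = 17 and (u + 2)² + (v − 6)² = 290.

Express v = 17 and substitute into the circle:
u² + 4u − 165 = 0
u = 11 or u = −15, giving (11, 17) and (−15, 17).

(−15, 17) and (11, 17)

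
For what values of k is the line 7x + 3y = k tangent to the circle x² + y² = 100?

The line touches the circle iff its distance from (0, 0) is 10:
|7·0 + 3·0 − k| / √58 = 10
|k| = 10√58.

k = ±10√58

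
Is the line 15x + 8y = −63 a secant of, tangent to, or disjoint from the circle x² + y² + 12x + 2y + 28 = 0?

secant

Substituting the line into the circle gives 289x² + 2418x + 4753 = 0.
Discriminant = (2418)² − 4·289·(4753) = 352256 > 0.
Two real roots: the line is a secant.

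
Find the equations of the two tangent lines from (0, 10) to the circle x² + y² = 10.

A line y − (10) = m(x − (0)) is tangent when its distance from (0, 0) is √10:
(0m − (−10))² = 10(m² + 1)
m² − 9 = 0, so m = 3 or m = −3.
Through (0, 10) these give 3x − y = −10 and 3x + y = 10.

3x − y = −10 and 3x + y = 10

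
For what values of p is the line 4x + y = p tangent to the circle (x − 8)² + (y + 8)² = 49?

Tangency holds when the distance from the centre (8, −8) to the line equals the radius 7:
|4·8 + 1·(−8) − p| / √17 = 7
|p − (24)| = 7√17.

p = 24 ± 7√17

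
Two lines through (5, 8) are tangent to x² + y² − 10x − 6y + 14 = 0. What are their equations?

x − 2y = −11 and x + 2y = 21

A line y − (8) = m(x − (5)) is tangent when its distance from (5, 3) is 2√5:
(0m − (−5))² = 20(m² + 1)
4m² − 1 = 0, so m = 1/2 or m = −1/2.
With m = 1/2: x − 2y = −11. With m = −1/2: x + 2y = 21.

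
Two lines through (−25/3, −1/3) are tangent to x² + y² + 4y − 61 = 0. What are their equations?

8x + y = −67 and 7x − 4y = −57

A line y − (−1/3) = m(x − (−25/3)) is tangent when its distance from (0, −2) is √65:
(25/3m − (−5/3))² = 65(m² + 1)
4m² + 25m − 56 = 0, so m = −8 or m = 7/4.
With m = −8: 8x + y = −67. With m = 7/4: 7x − 4y = −57.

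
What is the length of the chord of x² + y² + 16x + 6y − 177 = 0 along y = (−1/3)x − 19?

6√10

Express y = (−57 − x)/3 and substitute into the circle:
10x² + 240x + 630 = 0  ⟹  x² + 24x + 63 = 0
x = −3 or x = −21, giving (−3, −18) and (−21, −12).
Chord length = distance between (−3, −18) and (−21, −12) = √360 = 6√10.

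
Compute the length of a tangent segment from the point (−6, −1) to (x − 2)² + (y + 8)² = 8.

√105

With centre O = (2, −8), |OP|² = 113 and r² = 8.
By the tangent–radius right angle, tangent length = √(|PO|² − r²) = √105.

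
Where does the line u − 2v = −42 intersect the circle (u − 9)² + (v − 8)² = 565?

(−14, 14) and (18, 30)

Express v = (42 + u)/2 and substitute into the circle:
5u² − 20u − 1260 = 0  ⟹  u² − 4u − 252 = 0
u = 18 or u = −14, giving (18, 30) and (−14, 14).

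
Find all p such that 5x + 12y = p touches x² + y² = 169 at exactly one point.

The line touches the circle iff its distance from (0, 0) is 13:
|5·0 + 12·0 − p| / √169 = 13
|p| = 13·13, so p = 169 or p = −169.

p = −169 or p = 169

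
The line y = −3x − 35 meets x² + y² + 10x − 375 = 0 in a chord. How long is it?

12√10

Substitute y = −3x − 35:
10x² + 220x + 850 = 0  ⟹  x² + 22x + 85 = 0
x = −5 or x = −17, giving (−5, −20) and (−17, 16).
Chord length = distance between (−5, −20) and (−17, 16) = √1440 = 12√10.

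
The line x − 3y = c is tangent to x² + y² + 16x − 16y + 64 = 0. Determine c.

For a tangent, require d(centre, line) = r = 8.
|1·(−8) − 3·8 − c| / √10 = 8
|c − (−32)| = 8√10.

c = −32 ± 8√10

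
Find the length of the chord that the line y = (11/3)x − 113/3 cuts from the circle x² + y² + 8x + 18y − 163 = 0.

Express y = (−113 + 11x)/3 and substitute into the circle:
130x² − 1820x + 5200 = 0  ⟹  x² − 14x + 40 = 0
x = 10 or x = 4, giving (10, −1) and (4, −23).
Chord length = distance between (10, −1) and (4, −23) = √520 = 2√130.

2√130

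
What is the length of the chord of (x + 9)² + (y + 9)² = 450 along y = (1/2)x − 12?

18√5

Centre (−9, −9), r² = 450. Perpendicular distance d from centre to line = |−15| / √5 = 15/√5.
Half the chord is √(r² − d²) = √(405), so the full chord is 18√5.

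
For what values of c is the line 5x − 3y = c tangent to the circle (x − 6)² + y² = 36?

The line touches the circle iff its distance from (6, 0) is 6:
|5·6 − 3·0 − c| / √34 = 6
|c − (30)| = 6√34.

c = 30 ± 6√34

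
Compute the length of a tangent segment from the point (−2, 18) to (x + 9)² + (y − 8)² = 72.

√77

With centre O = (−9, 8), |OP|² = 149 and r² = 72.
Power of the point: PT² = |PO|² − r² = 77, so PT = √77.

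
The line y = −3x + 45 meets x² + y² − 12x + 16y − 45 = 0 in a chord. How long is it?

The distance from (6, −8) to the line is 35/√10, and r² = 145.
Half the chord is √(r² − d²) = √(45/2), so the full chord is 3√10.

3√10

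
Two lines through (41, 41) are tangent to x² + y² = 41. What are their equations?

5x − 4y = 41 and 4x − 5y = −41

Let a tangent through (41, 41) have slope m. Its distance from (0, 0) must equal √41:
(−41m − (−41))² = 41(m² + 1)
20m² − 41m + 20 = 0, so m = 5/4 or m = 4/5.
With m = 5/4: 5x − 4y = 41. With m = 4/5: 4x − 5y = −41.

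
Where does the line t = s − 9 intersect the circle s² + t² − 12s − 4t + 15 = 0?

From the line, t = s − 9. Substituting:
2s² − 34s + 132 = 0  ⟹  s² − 17s + 66 = 0
s = 11 or s = 6, giving (11, 2) and (6, −3).

(6, −3) and (11, 2)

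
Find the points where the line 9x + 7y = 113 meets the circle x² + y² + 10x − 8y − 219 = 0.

(−3, 20) and (11, 2)

From the line, y = (113 − 9x)/7. Substituting:
130x² − 1040x − 4290 = 0  ⟹  x² − 8x − 33 = 0
x = 11 or x = −3, giving (11, 2) and (−3, 20).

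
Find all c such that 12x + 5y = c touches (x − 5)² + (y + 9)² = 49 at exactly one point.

c = −76 or c = 106

For a tangent, require d(centre, line) = r = 7.
|12·5 + 5·(−9) − c| / √169 = 7
|c − (15)| = 7·13, so c = 106 or c = −76.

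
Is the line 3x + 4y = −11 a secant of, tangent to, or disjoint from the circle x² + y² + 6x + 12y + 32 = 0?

disjoint

d² = (3·(−3) + 4·(−6) − (−11))²/25 = 484/25; r² = 13.
Since d² > r², the line lies outside the circle.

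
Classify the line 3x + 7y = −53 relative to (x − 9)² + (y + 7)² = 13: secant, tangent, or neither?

Centre (9, −7), r² = 13. Distance² from centre to line = (31)²/58 = 961/58.
Since d² > r², the line lies outside the circle.

neither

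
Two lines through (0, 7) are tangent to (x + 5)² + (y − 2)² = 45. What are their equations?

x + 2y = 14 and 2x + y = 7

Write the tangent as mx − y + (7 − m·(0)) = 0 and set its distance from the centre to 3√5:
[m·(−5) − (−5)]² = 45(m² + 1)
2m² + 5m + 2 = 0, so m = −1/2 or m = −2.
Through (0, 7) these give x + 2y = 14 and 2x + y = 7.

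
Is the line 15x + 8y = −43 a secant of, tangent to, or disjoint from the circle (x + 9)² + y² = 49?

Substituting the line into the circle gives 289x² + 2442x + 3897 = 0.
Discriminant = (2442)² − 4·289·(3897) = 1458432 > 0.
Two real roots: the line is a secant.

secant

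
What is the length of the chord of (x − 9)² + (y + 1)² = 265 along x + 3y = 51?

5√10

The distance from (9, −1) to the line is 45/√10, and r² = 265.
Half the chord is √(r² − d²) = √(125/2), so the full chord is 5√10.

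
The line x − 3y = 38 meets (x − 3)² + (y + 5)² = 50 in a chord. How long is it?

The distance from (3, −5) to the line is 20/√10, and r² = 50.
Half the chord is √(r² − d²) = √(10), so the full chord is 2√10.

2√10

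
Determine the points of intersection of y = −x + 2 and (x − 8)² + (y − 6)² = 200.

Substitute y = −x + 2:
2x² − 8x − 120 = 0  ⟹  x² − 4x − 60 = 0
x = 10 or x = −6, giving (10, −8) and (−6, 8).

(−6, 8) and (10, −8)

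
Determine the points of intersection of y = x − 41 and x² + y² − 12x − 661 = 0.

Express y = x − 41 and substitute into the circle:
2x² − 94x + 1020 = 0  ⟹  x² − 47x + 510 = 0
x = 30 or x = 17, giving (30, −11) and (17, −24).

(17, −24) and (30, −11)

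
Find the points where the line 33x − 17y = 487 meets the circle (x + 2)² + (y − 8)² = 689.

Express y = (−487 + 33x)/17 and substitute into the circle:
1378x² − 39962x + 190164 = 0  ⟹  x² − 29x + 138 = 0
x = 23 or x = 6, giving (23, 16) and (6, −17).

(6, −17) and (23, 16)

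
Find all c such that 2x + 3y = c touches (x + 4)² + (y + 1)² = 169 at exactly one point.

c = −11 ± 13√13

For a tangent, require d(centre, line) = r = 13.
|2·(−4) + 3·(−1) − c| / √13 = 13
|c − (−11)| = 13√13.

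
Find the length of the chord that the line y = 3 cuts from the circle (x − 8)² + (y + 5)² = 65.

Substitute y = 3:
x² − 16x + 63 = 0
x = 9 or x = 7, giving (9, 3) and (7, 3).
Chord length = distance between (9, 3) and (7, 3) = √4 = 2.

2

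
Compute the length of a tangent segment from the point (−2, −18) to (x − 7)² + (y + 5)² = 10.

4√15

With centre O = (7, −5), |OP|² = 250 and r² = 10.
The tangent meets the radius at right angles, so tangent² = |PO|² − r² = 250 − 10 = 240.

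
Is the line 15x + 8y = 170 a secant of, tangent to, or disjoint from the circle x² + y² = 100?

Substituting the line into the circle gives 289x² − 5100x + 22500 = 0.
Discriminant = (−5100)² − 4·289·(22500) = 0.
A repeated root: the line is tangent.

tangent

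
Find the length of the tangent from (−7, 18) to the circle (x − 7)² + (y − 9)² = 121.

Centre (7, 9), r² = 121. |PO|² = (−14)² + (9)² = 277.
The tangent meets the radius at right angles, so tangent² = |PO|² − r² = 277 − 121 = 156.

2√39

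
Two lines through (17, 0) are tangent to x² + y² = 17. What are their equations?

x + 4y = 17 and x − 4y = 17

A line y − (0) = m(x − (17)) is tangent when its distance from (0, 0) is √17:
(−17m − (0))² = 17(m² + 1)
16m² − 1 = 0, so m = −1/4 or m = 1/4.
With m = −1/4: x + 4y = 17. With m = 1/4: x − 4y = 17.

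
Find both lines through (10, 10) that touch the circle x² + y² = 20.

x − 2y = −10 and 2x − y = 10

Write the tangent as mx − y + (10 − m·(10)) = 0 and set its distance from the centre to 2√5:
(−10m − (−10))² = 20(m² + 1)
2m² − 5m + 2 = 0, so m = 1/2 or m = 2.
With m = 1/2: x − 2y = −10. With m = 2: 2x − y = 10.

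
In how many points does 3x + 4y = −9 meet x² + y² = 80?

d² = (3·0 + 4·0 − (−9))²/25 = 81/25; r² = 80.
Since d² < r², the line cuts the circle twice.

2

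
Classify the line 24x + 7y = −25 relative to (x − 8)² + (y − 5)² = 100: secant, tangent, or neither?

neither

Centre (8, 5), r² = 100. Distance² from centre to line = (252)²/625 = 63504/625.
Since d² > r², the line lies outside the circle.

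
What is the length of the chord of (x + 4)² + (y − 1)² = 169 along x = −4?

26

The distance from (−4, 1) to the line is 0, and r² = 169.
Half the chord is √(r² − d²) = √(169), so the full chord is 26.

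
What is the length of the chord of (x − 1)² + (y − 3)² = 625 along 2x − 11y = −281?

Centre (1, 3), r² = 625. Perpendicular distance d from centre to line = |250| / √125 = 250/√125.
Chord = 2√(r² − d²) = 2·√(125) = 10√5.

10√5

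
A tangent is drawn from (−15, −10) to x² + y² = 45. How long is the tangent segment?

2√70

With centre O = (0, 0), |OP|² = 325 and r² = 45.
Power of the point: PT² = |PO|² − r² = 280, so PT = 2√70.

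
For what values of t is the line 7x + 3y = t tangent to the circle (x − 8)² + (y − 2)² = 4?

The line touches the circle iff its distance from (8, 2) is 2:
|7·8 + 3·2 − t| / √58 = 2
|t − (62)| = 2√58.

t = 62 ± 2√58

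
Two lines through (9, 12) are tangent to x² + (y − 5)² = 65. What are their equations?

x + 8y = 105 and 8x − y = 60

Let a tangent through (9, 12) have slope m. Its distance from (0, 5) must equal √65:
[m·(−9) − (−7)]² = 65(m² + 1)
8m² − 63m − 8 = 0, so m = −1/8 or m = 8.
With m = −1/8: x + 8y = 105. With m = 8: 8x − y = 60.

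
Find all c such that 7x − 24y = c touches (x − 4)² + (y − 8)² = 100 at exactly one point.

c = −414 or c = 86

The line touches the circle iff its distance from (4, 8) is 10:
|7·4 − 24·8 − c| / √625 = 10
|c − (−164)| = 10·25, so c = 86 or c = −414.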